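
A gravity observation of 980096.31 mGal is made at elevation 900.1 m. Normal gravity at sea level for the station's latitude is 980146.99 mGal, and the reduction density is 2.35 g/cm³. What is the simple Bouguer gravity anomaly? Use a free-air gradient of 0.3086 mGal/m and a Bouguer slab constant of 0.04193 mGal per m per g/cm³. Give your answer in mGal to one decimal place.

Free-air correction = 0.3086 × 900.1 = 277.77 mGal
Free-air anomaly = 980096.31 − 980146.99 + (277.77) = 227.09 mGal
Bouguer slab correction = 0.04193 × 2.35 × 900.1 = 88.69 mGal
Simple Bouguer anomaly = 227.09 − (88.69) = 138.40 mGal

138.4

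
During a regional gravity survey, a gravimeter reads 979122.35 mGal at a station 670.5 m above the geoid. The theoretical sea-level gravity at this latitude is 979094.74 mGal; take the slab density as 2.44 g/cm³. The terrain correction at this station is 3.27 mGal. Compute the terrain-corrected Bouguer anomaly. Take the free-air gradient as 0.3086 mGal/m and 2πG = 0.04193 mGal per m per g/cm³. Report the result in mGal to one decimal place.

169.2

Free-air correction = 0.3086 × 670.5 = 206.92 mGal
Free-air anomaly = 979122.35 − 979094.74 + (206.92) = 234.53 mGal
Bouguer slab correction = 0.04193 × 2.44 × 670.5 = 68.60 mGal
Simple Bouguer anomaly = 234.53 − (68.60) = 165.93 mGal
Complete Bouguer anomaly = 165.93 + 3.27 = 169.20 mGal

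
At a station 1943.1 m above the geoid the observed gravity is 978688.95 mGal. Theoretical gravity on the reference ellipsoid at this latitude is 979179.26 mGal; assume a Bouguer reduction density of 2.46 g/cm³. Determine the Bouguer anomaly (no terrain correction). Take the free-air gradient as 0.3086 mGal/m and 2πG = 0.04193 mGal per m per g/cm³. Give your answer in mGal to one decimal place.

-91.1

Free-air correction = 0.3086 × 1943.1 = 599.64 mGal
Free-air anomaly = 978688.95 − 979179.26 + (599.64) = 109.33 mGal
Bouguer slab correction = 0.04193 × 2.46 × 1943.1 = 200.43 mGal
Simple Bouguer anomaly = 109.33 − (200.43) = -91.10 mGal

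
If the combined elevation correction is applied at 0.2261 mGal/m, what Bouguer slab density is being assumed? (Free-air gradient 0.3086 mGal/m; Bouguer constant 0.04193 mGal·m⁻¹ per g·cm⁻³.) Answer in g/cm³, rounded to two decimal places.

1.97

0.2261 = 0.3086 − 0.04193 × ρ
ρ = (0.3086 − 0.2261) / 0.04193 = 1.97 g/cm³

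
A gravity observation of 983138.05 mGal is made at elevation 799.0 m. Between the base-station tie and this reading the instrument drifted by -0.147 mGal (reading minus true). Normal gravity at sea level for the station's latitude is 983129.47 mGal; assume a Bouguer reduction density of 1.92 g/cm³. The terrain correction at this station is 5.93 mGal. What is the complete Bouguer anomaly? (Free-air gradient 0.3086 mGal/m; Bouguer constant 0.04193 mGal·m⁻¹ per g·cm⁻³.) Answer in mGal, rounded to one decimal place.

196.9

Drift-corrected reading = 983138.05 − (-0.147) = 983138.197 mGal
Free-air correction = 0.3086 × 799.0 = 246.57 mGal
Free-air anomaly = 983138.197 − 983129.47 + (246.57) = 255.297 mGal
Bouguer slab correction = 0.04193 × 1.92 × 799.0 = 64.32 mGal
Simple Bouguer anomaly = 255.297 − (64.32) = 190.977 mGal
Complete Bouguer anomaly = 190.977 + 5.93 = 196.907 mGal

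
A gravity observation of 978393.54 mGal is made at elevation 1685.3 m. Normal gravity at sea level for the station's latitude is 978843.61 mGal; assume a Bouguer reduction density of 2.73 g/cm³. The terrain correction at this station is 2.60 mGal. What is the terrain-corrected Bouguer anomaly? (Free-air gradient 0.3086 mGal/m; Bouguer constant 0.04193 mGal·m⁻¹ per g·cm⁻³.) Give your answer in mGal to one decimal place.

Free-air correction = 0.3086 × 1685.3 = 520.08 mGal
Free-air anomaly = 978393.54 − 978843.61 + (520.08) = 70.01 mGal
Bouguer slab correction = 0.04193 × 2.73 × 1685.3 = 192.91 mGal
Simple Bouguer anomaly = 70.01 − (192.91) = -122.90 mGal
Complete Bouguer anomaly = -122.90 + 2.60 = -120.30 mGal

-120.3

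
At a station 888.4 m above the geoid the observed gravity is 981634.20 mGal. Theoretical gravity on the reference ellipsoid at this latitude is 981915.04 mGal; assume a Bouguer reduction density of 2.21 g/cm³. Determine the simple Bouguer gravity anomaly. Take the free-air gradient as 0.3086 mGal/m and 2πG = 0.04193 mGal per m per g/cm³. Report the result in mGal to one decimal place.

-89.0

Free-air correction = 0.3086 × 888.4 = 274.16 mGal
Free-air anomaly = 981634.20 − 981915.04 + (274.16) = -6.68 mGal
Bouguer slab correction = 0.04193 × 2.21 × 888.4 = 82.32 mGal
Simple Bouguer anomaly = -6.68 − (82.32) = -89.00 mGal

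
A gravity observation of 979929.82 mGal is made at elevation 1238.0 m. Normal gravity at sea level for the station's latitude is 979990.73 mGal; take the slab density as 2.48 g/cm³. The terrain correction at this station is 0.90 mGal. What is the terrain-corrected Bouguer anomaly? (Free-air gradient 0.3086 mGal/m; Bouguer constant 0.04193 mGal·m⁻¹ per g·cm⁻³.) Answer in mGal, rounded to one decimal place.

193.3

Free-air correction = 0.3086 × 1238.0 = 382.05 mGal
Free-air anomaly = 979929.82 − 979990.73 + (382.05) = 321.14 mGal
Bouguer slab correction = 0.04193 × 2.48 × 1238.0 = 128.74 mGal
Simple Bouguer anomaly = 321.14 − (128.74) = 192.40 mGal
Complete Bouguer anomaly = 192.40 + 0.90 = 193.30 mGal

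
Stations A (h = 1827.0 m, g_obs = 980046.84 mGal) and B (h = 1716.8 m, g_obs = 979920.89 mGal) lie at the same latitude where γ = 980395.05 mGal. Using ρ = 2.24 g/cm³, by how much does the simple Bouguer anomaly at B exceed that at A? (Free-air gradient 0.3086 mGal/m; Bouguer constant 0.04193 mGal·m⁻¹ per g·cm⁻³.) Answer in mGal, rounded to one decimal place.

Δg_SB(A) = 980046.84 − 980395.05 + 0.3086×1827.0 − 0.04193×2.24×1827.0 = 44.00 mGal
Δg_SB(B) = 979920.89 − 980395.05 + 0.3086×1716.8 − 0.04193×2.24×1716.8 = -105.60 mGal
Difference = -105.60 − (44.00) = -149.60 mGal

-149.6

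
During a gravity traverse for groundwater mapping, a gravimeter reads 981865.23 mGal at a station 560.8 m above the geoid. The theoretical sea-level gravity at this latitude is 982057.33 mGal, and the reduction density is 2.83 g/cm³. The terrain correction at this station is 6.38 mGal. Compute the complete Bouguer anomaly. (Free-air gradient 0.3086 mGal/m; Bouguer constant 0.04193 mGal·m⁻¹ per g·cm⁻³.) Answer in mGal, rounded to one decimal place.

-79.2

Free-air correction = 0.3086 × 560.8 = 173.06 mGal
Free-air anomaly = 981865.23 − 982057.33 + (173.06) = -19.04 mGal
Bouguer slab correction = 0.04193 × 2.83 × 560.8 = 66.55 mGal
Simple Bouguer anomaly = -19.04 − (66.55) = -85.59 mGal
Complete Bouguer anomaly = -85.59 + 6.38 = -79.21 mGal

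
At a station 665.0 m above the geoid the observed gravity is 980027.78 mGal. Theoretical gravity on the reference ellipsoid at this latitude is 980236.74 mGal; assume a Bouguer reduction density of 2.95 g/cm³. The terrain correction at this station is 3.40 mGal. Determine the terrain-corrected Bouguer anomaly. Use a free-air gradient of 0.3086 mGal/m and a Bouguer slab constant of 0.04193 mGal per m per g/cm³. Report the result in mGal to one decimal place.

Free-air correction = 0.3086 × 665.0 = 205.22 mGal
Free-air anomaly = 980027.78 − 980236.74 + (205.22) = -3.74 mGal
Bouguer slab correction = 0.04193 × 2.95 × 665.0 = 82.26 mGal
Simple Bouguer anomaly = -3.74 − (82.26) = -86.00 mGal
Complete Bouguer anomaly = -86.00 + 3.40 = -82.60 mGal

-82.6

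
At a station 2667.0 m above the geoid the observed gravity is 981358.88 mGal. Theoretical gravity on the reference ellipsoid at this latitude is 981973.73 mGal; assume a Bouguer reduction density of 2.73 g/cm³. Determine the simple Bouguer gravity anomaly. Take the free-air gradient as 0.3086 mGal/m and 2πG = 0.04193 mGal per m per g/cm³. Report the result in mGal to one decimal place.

-97.1

Free-air correction = 0.3086 × 2667.0 = 823.04 mGal
Free-air anomaly = 981358.88 − 981973.73 + (823.04) = 208.19 mGal
Bouguer slab correction = 0.04193 × 2.73 × 2667.0 = 305.29 mGal
Simple Bouguer anomaly = 208.19 − (305.29) = -97.10 mGal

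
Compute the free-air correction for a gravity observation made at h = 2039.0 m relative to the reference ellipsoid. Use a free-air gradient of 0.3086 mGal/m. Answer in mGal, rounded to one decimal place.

Free-air correction = 0.3086 × 2039.0 = 629.2 mGal

629.2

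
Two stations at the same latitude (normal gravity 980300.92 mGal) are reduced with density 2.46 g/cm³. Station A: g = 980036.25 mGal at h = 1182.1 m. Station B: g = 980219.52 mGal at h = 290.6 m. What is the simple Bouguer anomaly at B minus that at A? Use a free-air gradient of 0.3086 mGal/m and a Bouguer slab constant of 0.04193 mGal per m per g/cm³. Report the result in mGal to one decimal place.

Δg_SB(A) = 980036.25 − 980300.92 + 0.3086×1182.1 − 0.04193×2.46×1182.1 = -21.80 mGal
Δg_SB(B) = 980219.52 − 980300.92 + 0.3086×290.6 − 0.04193×2.46×290.6 = -21.70 mGal
Difference = -21.70 − (-21.80) = 0.10 mGal

0.1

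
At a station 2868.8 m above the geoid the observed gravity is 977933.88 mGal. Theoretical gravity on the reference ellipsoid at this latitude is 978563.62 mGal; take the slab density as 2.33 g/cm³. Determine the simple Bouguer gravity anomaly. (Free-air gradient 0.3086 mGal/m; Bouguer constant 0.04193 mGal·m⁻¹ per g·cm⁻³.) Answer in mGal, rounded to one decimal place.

-24.7

Free-air correction = 0.3086 × 2868.8 = 885.31 mGal
Free-air anomaly = 977933.88 − 978563.62 + (885.31) = 255.57 mGal
Bouguer slab correction = 0.04193 × 2.33 × 2868.8 = 280.27 mGal
Simple Bouguer anomaly = 255.57 − (280.27) = -24.70 mGal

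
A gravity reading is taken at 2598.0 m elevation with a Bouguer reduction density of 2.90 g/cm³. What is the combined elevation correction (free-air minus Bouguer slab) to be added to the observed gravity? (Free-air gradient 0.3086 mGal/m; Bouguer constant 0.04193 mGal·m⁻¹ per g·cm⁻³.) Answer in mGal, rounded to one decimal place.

Combined gradient = 0.3086 − 0.04193 × 2.90 = 0.1870030 mGal/m
Combined elevation correction = 0.1870030 × 2598.0 = 485.8 mGal

485.8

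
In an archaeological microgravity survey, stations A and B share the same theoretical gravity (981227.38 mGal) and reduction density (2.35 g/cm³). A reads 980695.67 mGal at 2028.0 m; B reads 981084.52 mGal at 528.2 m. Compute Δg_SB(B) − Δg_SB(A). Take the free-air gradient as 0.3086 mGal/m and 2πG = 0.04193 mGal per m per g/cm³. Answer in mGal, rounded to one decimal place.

Δg_SB(A) = 980695.67 − 981227.38 + 0.3086×2028.0 − 0.04193×2.35×2028.0 = -105.70 mGal
Δg_SB(B) = 981084.52 − 981227.38 + 0.3086×528.2 − 0.04193×2.35×528.2 = -31.90 mGal
Difference = -31.90 − (-105.70) = 73.80 mGal

73.8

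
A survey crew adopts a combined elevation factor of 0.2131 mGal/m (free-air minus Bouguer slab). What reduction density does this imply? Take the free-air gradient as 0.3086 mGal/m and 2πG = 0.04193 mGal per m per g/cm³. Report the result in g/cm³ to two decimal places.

2.28

0.2131 = 0.3086 − 0.04193 × ρ
ρ = (0.3086 − 0.2131) / 0.04193 = 2.28 g/cm³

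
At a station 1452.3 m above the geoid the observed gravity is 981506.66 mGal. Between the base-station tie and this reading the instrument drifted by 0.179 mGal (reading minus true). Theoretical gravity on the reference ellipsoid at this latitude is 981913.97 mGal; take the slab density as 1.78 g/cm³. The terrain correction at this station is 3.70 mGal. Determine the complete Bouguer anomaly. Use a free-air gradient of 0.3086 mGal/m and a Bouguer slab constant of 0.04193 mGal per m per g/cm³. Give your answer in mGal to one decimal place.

Drift-corrected reading = 981506.66 − (0.179) = 981506.481 mGal
Free-air correction = 0.3086 × 1452.3 = 448.18 mGal
Free-air anomaly = 981506.481 − 981913.97 + (448.18) = 40.691 mGal
Bouguer slab correction = 0.04193 × 1.78 × 1452.3 = 108.39 mGal
Simple Bouguer anomaly = 40.691 − (108.39) = -67.699 mGal
Complete Bouguer anomaly = -67.699 + 3.70 = -63.999 mGal

-64.0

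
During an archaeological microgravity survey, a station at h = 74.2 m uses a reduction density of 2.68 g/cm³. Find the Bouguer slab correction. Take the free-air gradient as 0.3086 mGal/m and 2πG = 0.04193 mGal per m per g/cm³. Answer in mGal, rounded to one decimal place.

8.3

Bouguer slab correction = 0.04193 × 2.68 × 74.2 = 8.3 mGal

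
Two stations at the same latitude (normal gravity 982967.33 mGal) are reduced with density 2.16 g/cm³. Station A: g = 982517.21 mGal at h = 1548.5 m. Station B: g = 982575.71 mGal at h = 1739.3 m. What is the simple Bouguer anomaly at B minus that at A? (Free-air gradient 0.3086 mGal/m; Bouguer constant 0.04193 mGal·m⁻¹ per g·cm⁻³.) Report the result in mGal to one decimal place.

100.1

Δg_SB(A) = 982517.21 − 982967.33 + 0.3086×1548.5 − 0.04193×2.16×1548.5 = -112.50 mGal
Δg_SB(B) = 982575.71 − 982967.33 + 0.3086×1739.3 − 0.04193×2.16×1739.3 = -12.40 mGal
Difference = -12.40 − (-112.50) = 100.10 mGal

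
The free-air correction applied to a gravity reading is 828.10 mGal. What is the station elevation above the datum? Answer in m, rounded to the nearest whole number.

2683

h = 828.10 / 0.3086 = 2683.41 m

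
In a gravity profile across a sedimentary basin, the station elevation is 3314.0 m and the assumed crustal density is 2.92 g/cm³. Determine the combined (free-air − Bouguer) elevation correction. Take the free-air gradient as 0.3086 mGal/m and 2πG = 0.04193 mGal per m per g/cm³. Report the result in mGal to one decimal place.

Combined gradient = 0.3086 − 0.04193 × 2.92 = 0.1861644 mGal/m
Combined elevation correction = 0.1861644 × 3314.0 = 616.9 mGal

616.9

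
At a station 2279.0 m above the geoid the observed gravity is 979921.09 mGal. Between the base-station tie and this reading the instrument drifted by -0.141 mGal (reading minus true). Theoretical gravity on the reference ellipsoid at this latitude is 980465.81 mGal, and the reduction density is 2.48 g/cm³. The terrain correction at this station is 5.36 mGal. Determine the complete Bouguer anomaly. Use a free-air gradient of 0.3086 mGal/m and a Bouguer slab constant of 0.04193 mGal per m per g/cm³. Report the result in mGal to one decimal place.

-72.9

Drift-corrected reading = 979921.09 − (-0.141) = 979921.231 mGal
Free-air correction = 0.3086 × 2279.0 = 703.30 mGal
Free-air anomaly = 979921.231 − 980465.81 + (703.30) = 158.721 mGal
Bouguer slab correction = 0.04193 × 2.48 × 2279.0 = 236.99 mGal
Simple Bouguer anomaly = 158.721 − (236.99) = -78.269 mGal
Complete Bouguer anomaly = -78.269 + 5.36 = -72.909 mGal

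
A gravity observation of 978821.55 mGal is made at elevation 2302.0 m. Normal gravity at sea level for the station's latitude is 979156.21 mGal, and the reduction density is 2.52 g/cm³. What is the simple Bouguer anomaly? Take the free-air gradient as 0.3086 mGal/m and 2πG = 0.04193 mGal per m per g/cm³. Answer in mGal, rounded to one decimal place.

132.5

Free-air correction = 0.3086 × 2302.0 = 710.40 mGal
Free-air anomaly = 978821.55 − 979156.21 + (710.40) = 375.74 mGal
Bouguer slab correction = 0.04193 × 2.52 × 2302.0 = 243.24 mGal
Simple Bouguer anomaly = 375.74 − (243.24) = 132.50 mGal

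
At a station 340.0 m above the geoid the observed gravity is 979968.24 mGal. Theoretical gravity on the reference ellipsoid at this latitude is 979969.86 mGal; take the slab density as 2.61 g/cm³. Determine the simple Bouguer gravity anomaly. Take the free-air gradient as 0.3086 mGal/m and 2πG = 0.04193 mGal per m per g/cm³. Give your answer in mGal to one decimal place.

66.1

Free-air correction = 0.3086 × 340.0 = 104.92 mGal
Free-air anomaly = 979968.24 − 979969.86 + (104.92) = 103.30 mGal
Bouguer slab correction = 0.04193 × 2.61 × 340.0 = 37.21 mGal
Simple Bouguer anomaly = 103.30 − (37.21) = 66.09 mGal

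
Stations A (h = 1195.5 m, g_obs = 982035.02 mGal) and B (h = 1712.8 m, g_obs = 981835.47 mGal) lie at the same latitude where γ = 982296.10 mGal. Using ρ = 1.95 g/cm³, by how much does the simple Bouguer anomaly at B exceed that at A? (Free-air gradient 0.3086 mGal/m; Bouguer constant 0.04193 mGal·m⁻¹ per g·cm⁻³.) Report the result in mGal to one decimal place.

-82.2

Δg_SB(A) = 982035.02 − 982296.10 + 0.3086×1195.5 − 0.04193×1.95×1195.5 = 10.10 mGal
Δg_SB(B) = 981835.47 − 982296.10 + 0.3086×1712.8 − 0.04193×1.95×1712.8 = -72.10 mGal
Difference = -72.10 − (10.10) = -82.20 mGal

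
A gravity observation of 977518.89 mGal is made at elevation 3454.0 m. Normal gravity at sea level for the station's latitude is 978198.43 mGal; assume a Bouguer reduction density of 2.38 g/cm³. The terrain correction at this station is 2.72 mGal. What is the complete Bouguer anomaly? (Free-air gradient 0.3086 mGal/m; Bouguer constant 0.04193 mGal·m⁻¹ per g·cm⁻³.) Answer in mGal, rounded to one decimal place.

44.4

Free-air correction = 0.3086 × 3454.0 = 1065.90 mGal
Free-air anomaly = 977518.89 − 978198.43 + (1065.90) = 386.36 mGal
Bouguer slab correction = 0.04193 × 2.38 × 3454.0 = 344.69 mGal
Simple Bouguer anomaly = 386.36 − (344.69) = 41.67 mGal
Complete Bouguer anomaly = 41.67 + 2.72 = 44.39 mGal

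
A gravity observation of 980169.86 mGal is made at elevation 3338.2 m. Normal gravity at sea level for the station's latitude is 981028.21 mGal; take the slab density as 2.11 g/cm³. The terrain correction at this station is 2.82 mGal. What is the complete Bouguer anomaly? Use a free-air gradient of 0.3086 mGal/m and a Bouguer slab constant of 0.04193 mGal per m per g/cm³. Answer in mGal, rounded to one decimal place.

Free-air correction = 0.3086 × 3338.2 = 1030.17 mGal
Free-air anomaly = 980169.86 − 981028.21 + (1030.17) = 171.82 mGal
Bouguer slab correction = 0.04193 × 2.11 × 3338.2 = 295.34 mGal
Simple Bouguer anomaly = 171.82 − (295.34) = -123.52 mGal
Complete Bouguer anomaly = -123.52 + 2.82 = -120.70 mGal

-120.7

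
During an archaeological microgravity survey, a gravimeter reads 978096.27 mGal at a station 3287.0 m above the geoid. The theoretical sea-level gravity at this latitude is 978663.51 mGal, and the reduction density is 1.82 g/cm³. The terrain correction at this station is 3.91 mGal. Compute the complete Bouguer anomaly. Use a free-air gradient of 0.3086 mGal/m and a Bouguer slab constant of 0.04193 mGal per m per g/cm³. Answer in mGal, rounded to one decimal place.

200.2

Free-air correction = 0.3086 × 3287.0 = 1014.37 mGal
Free-air anomaly = 978096.27 − 978663.51 + (1014.37) = 447.13 mGal
Bouguer slab correction = 0.04193 × 1.82 × 3287.0 = 250.84 mGal
Simple Bouguer anomaly = 447.13 − (250.84) = 196.29 mGal
Complete Bouguer anomaly = 196.29 + 3.91 = 200.20 mGal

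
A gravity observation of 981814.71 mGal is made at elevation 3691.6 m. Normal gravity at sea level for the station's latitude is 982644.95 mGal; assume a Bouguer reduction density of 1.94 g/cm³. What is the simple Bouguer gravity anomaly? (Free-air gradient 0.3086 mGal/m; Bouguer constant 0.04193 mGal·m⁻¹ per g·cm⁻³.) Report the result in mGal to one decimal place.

8.7

Free-air correction = 0.3086 × 3691.6 = 1139.23 mGal
Free-air anomaly = 981814.71 − 982644.95 + (1139.23) = 308.99 mGal
Bouguer slab correction = 0.04193 × 1.94 × 3691.6 = 300.29 mGal
Simple Bouguer anomaly = 308.99 − (300.29) = 8.70 mGal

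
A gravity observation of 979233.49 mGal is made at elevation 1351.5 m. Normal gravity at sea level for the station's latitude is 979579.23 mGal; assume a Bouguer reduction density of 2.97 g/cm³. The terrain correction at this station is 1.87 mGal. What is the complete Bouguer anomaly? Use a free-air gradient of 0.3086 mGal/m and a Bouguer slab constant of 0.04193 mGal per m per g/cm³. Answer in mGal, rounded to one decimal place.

Free-air correction = 0.3086 × 1351.5 = 417.07 mGal
Free-air anomaly = 979233.49 − 979579.23 + (417.07) = 71.33 mGal
Bouguer slab correction = 0.04193 × 2.97 × 1351.5 = 168.31 mGal
Simple Bouguer anomaly = 71.33 − (168.31) = -96.98 mGal
Complete Bouguer anomaly = -96.98 + 1.87 = -95.11 mGal

-95.1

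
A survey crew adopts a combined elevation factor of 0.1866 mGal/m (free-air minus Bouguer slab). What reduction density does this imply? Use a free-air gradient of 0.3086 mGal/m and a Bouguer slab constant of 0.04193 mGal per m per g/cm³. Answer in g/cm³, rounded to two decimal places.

0.1866 = 0.3086 − 0.04193 × ρ
ρ = (0.3086 − 0.1866) / 0.04193 = 2.91 g/cm³

2.91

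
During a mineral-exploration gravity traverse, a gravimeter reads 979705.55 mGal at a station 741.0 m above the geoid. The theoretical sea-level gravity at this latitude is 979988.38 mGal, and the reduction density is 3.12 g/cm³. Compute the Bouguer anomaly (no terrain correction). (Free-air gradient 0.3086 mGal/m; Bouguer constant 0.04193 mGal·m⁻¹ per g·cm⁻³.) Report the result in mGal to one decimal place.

-151.1

Free-air correction = 0.3086 × 741.0 = 228.67 mGal
Free-air anomaly = 979705.55 − 979988.38 + (228.67) = -54.16 mGal
Bouguer slab correction = 0.04193 × 3.12 × 741.0 = 96.94 mGal
Simple Bouguer anomaly = -54.16 − (96.94) = -151.10 mGal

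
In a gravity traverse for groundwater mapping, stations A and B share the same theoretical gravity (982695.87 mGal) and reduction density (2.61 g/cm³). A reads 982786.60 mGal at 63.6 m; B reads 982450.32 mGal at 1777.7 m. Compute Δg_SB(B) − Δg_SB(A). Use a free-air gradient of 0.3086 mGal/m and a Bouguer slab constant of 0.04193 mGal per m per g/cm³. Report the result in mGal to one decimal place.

5.1

Δg_SB(A) = 982786.60 − 982695.87 + 0.3086×63.6 − 0.04193×2.61×63.6 = 103.40 mGal
Δg_SB(B) = 982450.32 − 982695.87 + 0.3086×1777.7 − 0.04193×2.61×1777.7 = 108.50 mGal
Difference = 108.50 − (103.40) = 5.10 mGal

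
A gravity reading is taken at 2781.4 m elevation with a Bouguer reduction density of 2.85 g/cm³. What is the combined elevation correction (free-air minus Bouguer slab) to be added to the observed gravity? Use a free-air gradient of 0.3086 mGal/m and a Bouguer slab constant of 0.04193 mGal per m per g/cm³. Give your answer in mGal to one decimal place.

526.0

Combined gradient = 0.3086 − 0.04193 × 2.85 = 0.1890995 mGal/m
Combined elevation correction = 0.1890995 × 2781.4 = 526.0 mGal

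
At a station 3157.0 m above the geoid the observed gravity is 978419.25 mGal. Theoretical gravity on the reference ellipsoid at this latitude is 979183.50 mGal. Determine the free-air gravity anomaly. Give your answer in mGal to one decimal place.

210.0

Free-air correction = 0.3086 × 3157.0 = 974.25 mGal
Free-air anomaly = 978419.25 − 979183.50 + (974.25) = 210.00 mGal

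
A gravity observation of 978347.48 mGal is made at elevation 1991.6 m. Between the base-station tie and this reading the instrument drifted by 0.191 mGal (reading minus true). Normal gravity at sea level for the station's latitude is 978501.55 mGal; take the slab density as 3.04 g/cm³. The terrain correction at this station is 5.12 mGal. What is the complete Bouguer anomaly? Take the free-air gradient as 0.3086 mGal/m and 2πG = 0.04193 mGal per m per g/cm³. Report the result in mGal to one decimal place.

211.6

Drift-corrected reading = 978347.48 − (0.191) = 978347.289 mGal
Free-air correction = 0.3086 × 1991.6 = 614.61 mGal
Free-air anomaly = 978347.289 − 978501.55 + (614.61) = 460.349 mGal
Bouguer slab correction = 0.04193 × 3.04 × 1991.6 = 253.86 mGal
Simple Bouguer anomaly = 460.349 − (253.86) = 206.489 mGal
Complete Bouguer anomaly = 206.489 + 5.12 = 211.609 mGal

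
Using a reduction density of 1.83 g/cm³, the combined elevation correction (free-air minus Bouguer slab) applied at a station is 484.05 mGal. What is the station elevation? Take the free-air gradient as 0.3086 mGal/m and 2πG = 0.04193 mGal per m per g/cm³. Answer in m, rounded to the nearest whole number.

Combined gradient = 0.3086 − 0.04193 × 1.83 = 0.2318681 mGal/m
h = 484.05 / 0.2318681 = 2087.61 m

2088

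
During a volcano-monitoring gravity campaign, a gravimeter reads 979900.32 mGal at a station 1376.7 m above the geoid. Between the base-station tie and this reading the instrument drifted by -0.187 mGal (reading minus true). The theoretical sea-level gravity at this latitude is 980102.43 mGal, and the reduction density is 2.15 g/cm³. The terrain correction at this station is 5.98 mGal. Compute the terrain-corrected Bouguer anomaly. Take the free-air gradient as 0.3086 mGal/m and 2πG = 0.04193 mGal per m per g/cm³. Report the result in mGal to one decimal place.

104.8

Drift-corrected reading = 979900.32 − (-0.187) = 979900.507 mGal
Free-air correction = 0.3086 × 1376.7 = 424.85 mGal
Free-air anomaly = 979900.507 − 980102.43 + (424.85) = 222.927 mGal
Bouguer slab correction = 0.04193 × 2.15 × 1376.7 = 124.11 mGal
Simple Bouguer anomaly = 222.927 − (124.11) = 98.817 mGal
Complete Bouguer anomaly = 98.817 + 5.98 = 104.797 mGal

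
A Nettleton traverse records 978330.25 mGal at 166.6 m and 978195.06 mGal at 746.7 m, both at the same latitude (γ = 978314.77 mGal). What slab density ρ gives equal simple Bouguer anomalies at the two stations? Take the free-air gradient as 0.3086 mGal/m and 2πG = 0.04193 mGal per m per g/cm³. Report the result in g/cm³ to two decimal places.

1.80

Δg_obs = 978195.06 − 978330.25 = -135.19 mGal over Δh = 746.7 − 166.6 = 580.1 m
Equal Bouguer anomalies ⇒ Δg_obs + (0.3086 − 0.04193ρ)·Δh = 0
0.3086 − 0.04193ρ = −Δg_obs/Δh = 0.23305
ρ = (0.3086 − 0.23305) / 0.04193 = 1.80 g/cm³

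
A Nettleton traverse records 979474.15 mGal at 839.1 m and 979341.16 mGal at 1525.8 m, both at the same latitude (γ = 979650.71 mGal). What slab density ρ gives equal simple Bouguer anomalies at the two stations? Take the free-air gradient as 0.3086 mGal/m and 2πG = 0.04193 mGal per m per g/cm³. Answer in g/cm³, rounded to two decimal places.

2.74

Δg_obs = 979341.16 − 979474.15 = -132.99 mGal over Δh = 1525.8 − 839.1 = 686.7 m
Equal Bouguer anomalies ⇒ Δg_obs + (0.3086 − 0.04193ρ)·Δh = 0
0.3086 − 0.04193ρ = −Δg_obs/Δh = 0.19367
ρ = (0.3086 − 0.19367) / 0.04193 = 2.74 g/cm³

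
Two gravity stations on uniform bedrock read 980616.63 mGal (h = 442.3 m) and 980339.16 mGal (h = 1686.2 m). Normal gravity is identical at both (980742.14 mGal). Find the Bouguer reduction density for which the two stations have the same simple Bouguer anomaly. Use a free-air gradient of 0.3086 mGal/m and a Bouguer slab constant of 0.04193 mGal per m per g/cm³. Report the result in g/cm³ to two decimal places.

2.04

Δg_obs = 980339.16 − 980616.63 = -277.47 mGal over Δh = 1686.2 − 442.3 = 1243.9 m
Equal Bouguer anomalies ⇒ Δg_obs + (0.3086 − 0.04193ρ)·Δh = 0
0.3086 − 0.04193ρ = −Δg_obs/Δh = 0.22306
ρ = (0.3086 − 0.22306) / 0.04193 = 2.04 g/cm³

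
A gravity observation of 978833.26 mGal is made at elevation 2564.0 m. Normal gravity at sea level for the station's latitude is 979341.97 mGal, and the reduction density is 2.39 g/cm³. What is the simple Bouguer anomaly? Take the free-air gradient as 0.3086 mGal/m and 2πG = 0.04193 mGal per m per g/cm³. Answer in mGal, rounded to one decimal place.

25.6

Free-air correction = 0.3086 × 2564.0 = 791.25 mGal
Free-air anomaly = 978833.26 − 979341.97 + (791.25) = 282.54 mGal
Bouguer slab correction = 0.04193 × 2.39 × 2564.0 = 256.95 mGal
Simple Bouguer anomaly = 282.54 − (256.95) = 25.59 mGal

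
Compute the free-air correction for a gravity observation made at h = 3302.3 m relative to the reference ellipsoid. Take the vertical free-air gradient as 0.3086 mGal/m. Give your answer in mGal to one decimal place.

1019.1

Free-air correction = 0.3086 × 3302.3 = 1019.1 mGal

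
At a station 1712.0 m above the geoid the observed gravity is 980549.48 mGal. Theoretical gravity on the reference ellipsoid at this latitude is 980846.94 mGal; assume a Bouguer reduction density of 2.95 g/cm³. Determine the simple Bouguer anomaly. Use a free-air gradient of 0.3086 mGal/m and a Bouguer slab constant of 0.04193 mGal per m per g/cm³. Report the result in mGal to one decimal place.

Free-air correction = 0.3086 × 1712.0 = 528.32 mGal
Free-air anomaly = 980549.48 − 980846.94 + (528.32) = 230.86 mGal
Bouguer slab correction = 0.04193 × 2.95 × 1712.0 = 211.76 mGal
Simple Bouguer anomaly = 230.86 − (211.76) = 19.10 mGal

19.1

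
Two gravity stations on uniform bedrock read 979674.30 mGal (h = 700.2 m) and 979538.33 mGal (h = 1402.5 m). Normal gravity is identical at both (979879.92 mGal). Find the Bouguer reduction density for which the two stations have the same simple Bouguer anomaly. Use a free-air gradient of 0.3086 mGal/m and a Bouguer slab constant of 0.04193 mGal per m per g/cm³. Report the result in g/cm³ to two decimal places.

Δg_obs = 979538.33 − 979674.30 = -135.97 mGal over Δh = 1402.5 − 700.2 = 702.3 m
Equal Bouguer anomalies ⇒ Δg_obs + (0.3086 − 0.04193ρ)·Δh = 0
0.3086 − 0.04193ρ = −Δg_obs/Δh = 0.19361
ρ = (0.3086 − 0.19361) / 0.04193 = 2.74 g/cm³

2.74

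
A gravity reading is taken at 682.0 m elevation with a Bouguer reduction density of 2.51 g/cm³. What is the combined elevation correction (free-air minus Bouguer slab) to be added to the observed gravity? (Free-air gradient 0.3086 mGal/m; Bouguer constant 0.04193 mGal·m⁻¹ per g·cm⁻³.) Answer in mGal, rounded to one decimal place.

Combined gradient = 0.3086 − 0.04193 × 2.51 = 0.2033557 mGal/m
Combined elevation correction = 0.2033557 × 682.0 = 138.7 mGal

138.7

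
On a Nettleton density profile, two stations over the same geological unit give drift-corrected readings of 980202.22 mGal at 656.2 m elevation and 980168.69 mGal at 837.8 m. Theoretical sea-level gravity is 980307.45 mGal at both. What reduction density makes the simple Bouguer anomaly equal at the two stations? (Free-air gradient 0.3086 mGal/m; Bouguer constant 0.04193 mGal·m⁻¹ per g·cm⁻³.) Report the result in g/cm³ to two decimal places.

Δg_obs = 980168.69 − 980202.22 = -33.53 mGal over Δh = 837.8 − 656.2 = 181.6 m
Equal Bouguer anomalies ⇒ Δg_obs + (0.3086 − 0.04193ρ)·Δh = 0
0.3086 − 0.04193ρ = −Δg_obs/Δh = 0.18464
ρ = (0.3086 − 0.18464) / 0.04193 = 2.96 g/cm³

2.96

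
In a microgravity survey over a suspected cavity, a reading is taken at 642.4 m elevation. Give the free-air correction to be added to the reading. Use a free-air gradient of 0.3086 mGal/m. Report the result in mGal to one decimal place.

Free-air correction = 0.3086 × 642.4 = 198.2 mGal

198.2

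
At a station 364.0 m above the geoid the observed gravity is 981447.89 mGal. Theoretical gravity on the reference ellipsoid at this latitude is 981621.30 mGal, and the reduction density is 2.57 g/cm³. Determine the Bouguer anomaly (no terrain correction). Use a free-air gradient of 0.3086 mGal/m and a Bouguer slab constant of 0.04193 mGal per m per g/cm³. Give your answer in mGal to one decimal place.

Free-air correction = 0.3086 × 364.0 = 112.33 mGal
Free-air anomaly = 981447.89 − 981621.30 + (112.33) = -61.08 mGal
Bouguer slab correction = 0.04193 × 2.57 × 364.0 = 39.22 mGal
Simple Bouguer anomaly = -61.08 − (39.22) = -100.30 mGal

-100.3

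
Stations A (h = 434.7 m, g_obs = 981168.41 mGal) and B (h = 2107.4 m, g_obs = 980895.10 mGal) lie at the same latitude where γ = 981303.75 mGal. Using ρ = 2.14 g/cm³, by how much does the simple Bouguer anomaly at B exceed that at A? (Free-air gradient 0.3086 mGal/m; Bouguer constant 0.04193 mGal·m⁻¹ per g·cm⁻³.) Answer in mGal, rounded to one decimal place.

Δg_SB(A) = 981168.41 − 981303.75 + 0.3086×434.7 − 0.04193×2.14×434.7 = -40.20 mGal
Δg_SB(B) = 980895.10 − 981303.75 + 0.3086×2107.4 − 0.04193×2.14×2107.4 = 52.60 mGal
Difference = 52.60 − (-40.20) = 92.80 mGal

92.8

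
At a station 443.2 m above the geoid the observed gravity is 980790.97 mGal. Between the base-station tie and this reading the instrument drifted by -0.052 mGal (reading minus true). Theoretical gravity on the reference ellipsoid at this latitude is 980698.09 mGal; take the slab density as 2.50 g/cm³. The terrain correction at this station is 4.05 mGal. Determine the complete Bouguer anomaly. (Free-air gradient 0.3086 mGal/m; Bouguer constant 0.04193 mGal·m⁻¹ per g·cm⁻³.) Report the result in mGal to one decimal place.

187.3

Drift-corrected reading = 980790.97 − (-0.052) = 980791.022 mGal
Free-air correction = 0.3086 × 443.2 = 136.77 mGal
Free-air anomaly = 980791.022 − 980698.09 + (136.77) = 229.702 mGal
Bouguer slab correction = 0.04193 × 2.50 × 443.2 = 46.46 mGal
Simple Bouguer anomaly = 229.702 − (46.46) = 183.242 mGal
Complete Bouguer anomaly = 183.242 + 4.05 = 187.292 mGal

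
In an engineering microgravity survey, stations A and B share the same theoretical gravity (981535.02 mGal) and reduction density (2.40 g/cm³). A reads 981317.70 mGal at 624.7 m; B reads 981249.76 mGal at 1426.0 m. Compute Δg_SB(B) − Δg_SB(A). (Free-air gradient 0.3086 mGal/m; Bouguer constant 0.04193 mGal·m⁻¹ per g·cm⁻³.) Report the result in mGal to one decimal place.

98.7

Δg_SB(A) = 981317.70 − 981535.02 + 0.3086×624.7 − 0.04193×2.40×624.7 = -87.40 mGal
Δg_SB(B) = 981249.76 − 981535.02 + 0.3086×1426.0 − 0.04193×2.40×1426.0 = 11.30 mGal
Difference = 11.30 − (-87.40) = 98.70 mGal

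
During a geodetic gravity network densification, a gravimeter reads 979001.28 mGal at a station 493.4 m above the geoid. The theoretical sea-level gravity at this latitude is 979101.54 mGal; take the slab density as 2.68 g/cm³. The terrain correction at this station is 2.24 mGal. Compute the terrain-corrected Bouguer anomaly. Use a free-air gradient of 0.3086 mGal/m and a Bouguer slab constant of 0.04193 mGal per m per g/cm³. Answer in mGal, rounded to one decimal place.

-1.2

Free-air correction = 0.3086 × 493.4 = 152.26 mGal
Free-air anomaly = 979001.28 − 979101.54 + (152.26) = 52.00 mGal
Bouguer slab correction = 0.04193 × 2.68 × 493.4 = 55.44 mGal
Simple Bouguer anomaly = 52.00 − (55.44) = -3.44 mGal
Complete Bouguer anomaly = -3.44 + 2.24 = -1.20 mGal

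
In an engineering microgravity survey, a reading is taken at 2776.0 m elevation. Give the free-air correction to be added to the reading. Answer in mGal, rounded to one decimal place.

856.7

Free-air correction = 0.3086 × 2776.0 = 856.7 mGal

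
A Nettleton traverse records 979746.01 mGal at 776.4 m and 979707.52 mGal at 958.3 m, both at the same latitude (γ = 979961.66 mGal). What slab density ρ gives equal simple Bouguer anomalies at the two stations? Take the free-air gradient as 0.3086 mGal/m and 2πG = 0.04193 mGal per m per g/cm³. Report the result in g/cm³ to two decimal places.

2.31

Δg_obs = 979707.52 − 979746.01 = -38.49 mGal over Δh = 958.3 − 776.4 = 181.9 m
Equal Bouguer anomalies ⇒ Δg_obs + (0.3086 − 0.04193ρ)·Δh = 0
0.3086 − 0.04193ρ = −Δg_obs/Δh = 0.21160
ρ = (0.3086 − 0.21160) / 0.04193 = 2.31 g/cm³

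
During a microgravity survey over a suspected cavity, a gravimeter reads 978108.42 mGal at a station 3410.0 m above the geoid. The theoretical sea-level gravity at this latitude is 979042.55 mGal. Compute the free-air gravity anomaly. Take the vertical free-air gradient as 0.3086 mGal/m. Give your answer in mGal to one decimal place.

Free-air correction = 0.3086 × 3410.0 = 1052.33 mGal
Free-air anomaly = 978108.42 − 979042.55 + (1052.33) = 118.20 mGal

118.2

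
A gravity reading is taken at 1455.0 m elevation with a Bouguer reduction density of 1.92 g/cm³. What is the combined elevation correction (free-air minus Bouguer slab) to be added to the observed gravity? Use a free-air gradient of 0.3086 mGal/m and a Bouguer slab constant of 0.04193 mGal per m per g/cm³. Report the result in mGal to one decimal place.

331.9

Combined gradient = 0.3086 − 0.04193 × 1.92 = 0.2280944 mGal/m
Combined elevation correction = 0.2280944 × 1455.0 = 331.9 mGal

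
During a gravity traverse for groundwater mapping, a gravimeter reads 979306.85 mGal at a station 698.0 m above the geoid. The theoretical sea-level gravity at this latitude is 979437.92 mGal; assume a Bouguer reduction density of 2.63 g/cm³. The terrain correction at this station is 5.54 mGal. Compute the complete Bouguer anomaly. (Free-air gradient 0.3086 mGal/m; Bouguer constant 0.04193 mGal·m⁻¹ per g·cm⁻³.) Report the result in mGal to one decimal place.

12.9

Free-air correction = 0.3086 × 698.0 = 215.40 mGal
Free-air anomaly = 979306.85 − 979437.92 + (215.40) = 84.33 mGal
Bouguer slab correction = 0.04193 × 2.63 × 698.0 = 76.97 mGal
Simple Bouguer anomaly = 84.33 − (76.97) = 7.36 mGal
Complete Bouguer anomaly = 7.36 + 5.54 = 12.90 mGal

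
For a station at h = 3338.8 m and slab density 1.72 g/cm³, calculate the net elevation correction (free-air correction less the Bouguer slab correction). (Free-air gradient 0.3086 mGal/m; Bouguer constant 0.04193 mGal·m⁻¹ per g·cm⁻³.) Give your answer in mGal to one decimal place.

Combined gradient = 0.3086 − 0.04193 × 1.72 = 0.2364804 mGal/m
Combined elevation correction = 0.2364804 × 3338.8 = 789.6 mGal

789.6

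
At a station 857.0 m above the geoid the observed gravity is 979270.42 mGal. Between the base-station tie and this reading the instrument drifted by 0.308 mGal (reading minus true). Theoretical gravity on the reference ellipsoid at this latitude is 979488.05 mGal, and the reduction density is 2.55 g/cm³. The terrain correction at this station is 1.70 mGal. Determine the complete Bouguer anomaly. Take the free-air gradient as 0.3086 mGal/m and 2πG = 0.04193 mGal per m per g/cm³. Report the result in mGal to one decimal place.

Drift-corrected reading = 979270.42 − (0.308) = 979270.112 mGal
Free-air correction = 0.3086 × 857.0 = 264.47 mGal
Free-air anomaly = 979270.112 − 979488.05 + (264.47) = 46.532 mGal
Bouguer slab correction = 0.04193 × 2.55 × 857.0 = 91.63 mGal
Simple Bouguer anomaly = 46.532 − (91.63) = -45.098 mGal
Complete Bouguer anomaly = -45.098 + 1.70 = -43.398 mGal

-43.4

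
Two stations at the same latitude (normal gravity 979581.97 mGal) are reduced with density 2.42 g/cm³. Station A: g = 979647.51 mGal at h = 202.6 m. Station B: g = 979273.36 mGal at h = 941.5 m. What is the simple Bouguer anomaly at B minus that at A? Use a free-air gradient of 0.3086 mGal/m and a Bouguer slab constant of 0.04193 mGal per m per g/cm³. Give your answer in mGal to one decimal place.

Δg_SB(A) = 979647.51 − 979581.97 + 0.3086×202.6 − 0.04193×2.42×202.6 = 107.50 mGal
Δg_SB(B) = 979273.36 − 979581.97 + 0.3086×941.5 − 0.04193×2.42×941.5 = -113.60 mGal
Difference = -113.60 − (107.50) = -221.10 mGal

-221.1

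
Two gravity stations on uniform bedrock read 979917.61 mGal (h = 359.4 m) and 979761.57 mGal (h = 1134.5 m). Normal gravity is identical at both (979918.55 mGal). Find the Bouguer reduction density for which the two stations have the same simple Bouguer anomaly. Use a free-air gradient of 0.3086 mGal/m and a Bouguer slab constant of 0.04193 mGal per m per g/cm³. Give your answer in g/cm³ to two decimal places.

2.56

Δg_obs = 979761.57 − 979917.61 = -156.04 mGal over Δh = 1134.5 − 359.4 = 775.1 m
Equal Bouguer anomalies ⇒ Δg_obs + (0.3086 − 0.04193ρ)·Δh = 0
0.3086 − 0.04193ρ = −Δg_obs/Δh = 0.20132
ρ = (0.3086 − 0.20132) / 0.04193 = 2.56 g/cm³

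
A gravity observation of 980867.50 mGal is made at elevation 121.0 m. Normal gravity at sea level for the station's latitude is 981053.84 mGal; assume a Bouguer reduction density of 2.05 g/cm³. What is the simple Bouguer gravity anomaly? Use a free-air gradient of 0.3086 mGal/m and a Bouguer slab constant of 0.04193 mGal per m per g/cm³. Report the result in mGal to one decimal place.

Free-air correction = 0.3086 × 121.0 = 37.34 mGal
Free-air anomaly = 980867.50 − 981053.84 + (37.34) = -149.00 mGal
Bouguer slab correction = 0.04193 × 2.05 × 121.0 = 10.40 mGal
Simple Bouguer anomaly = -149.00 − (10.40) = -159.40 mGal

-159.4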